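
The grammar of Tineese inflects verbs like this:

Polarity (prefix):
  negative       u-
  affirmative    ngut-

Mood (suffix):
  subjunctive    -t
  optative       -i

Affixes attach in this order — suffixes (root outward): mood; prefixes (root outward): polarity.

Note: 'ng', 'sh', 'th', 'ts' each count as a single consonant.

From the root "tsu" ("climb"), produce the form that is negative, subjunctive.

utsut

Attach polarity negative u- → utsu.
Attach mood subjunctive -t → utsut.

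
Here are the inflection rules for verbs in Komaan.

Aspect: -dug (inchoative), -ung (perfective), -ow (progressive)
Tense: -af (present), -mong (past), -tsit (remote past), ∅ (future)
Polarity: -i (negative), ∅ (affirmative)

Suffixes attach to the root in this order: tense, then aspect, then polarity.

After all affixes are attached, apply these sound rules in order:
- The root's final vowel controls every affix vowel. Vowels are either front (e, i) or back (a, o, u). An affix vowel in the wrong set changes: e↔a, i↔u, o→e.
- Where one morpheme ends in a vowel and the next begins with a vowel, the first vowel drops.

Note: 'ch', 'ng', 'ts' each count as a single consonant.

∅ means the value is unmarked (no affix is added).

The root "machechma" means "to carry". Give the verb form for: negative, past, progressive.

Attach tense past -mong → machechmamong.
Attach aspect progressive -ow → machechmamongow.
Attach polarity negative -i → machechmamongowi.
Apply vowel harmony: machechmamongowi → machechmamongowu.
Vowel deletion: no change.

machechmamongowu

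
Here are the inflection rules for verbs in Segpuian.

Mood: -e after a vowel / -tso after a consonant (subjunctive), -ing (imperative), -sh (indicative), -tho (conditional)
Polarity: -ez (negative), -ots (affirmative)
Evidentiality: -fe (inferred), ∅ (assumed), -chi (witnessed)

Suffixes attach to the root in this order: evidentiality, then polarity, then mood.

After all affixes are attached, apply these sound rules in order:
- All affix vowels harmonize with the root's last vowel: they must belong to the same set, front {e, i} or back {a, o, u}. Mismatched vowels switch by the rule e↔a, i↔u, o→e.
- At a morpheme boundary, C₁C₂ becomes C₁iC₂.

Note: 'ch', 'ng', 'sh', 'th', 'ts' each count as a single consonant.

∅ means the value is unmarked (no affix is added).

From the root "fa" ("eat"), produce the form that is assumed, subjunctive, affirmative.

evidentiality = assumed: zero marking, form stays fa.
Attach polarity affirmative -ots → faots.
Attach mood subjunctive -tso (after consonant 'ts') → faotstso.
Vowel harmony: no change.
Apply epenthesis: faotstso → faotsitso.

faotsitso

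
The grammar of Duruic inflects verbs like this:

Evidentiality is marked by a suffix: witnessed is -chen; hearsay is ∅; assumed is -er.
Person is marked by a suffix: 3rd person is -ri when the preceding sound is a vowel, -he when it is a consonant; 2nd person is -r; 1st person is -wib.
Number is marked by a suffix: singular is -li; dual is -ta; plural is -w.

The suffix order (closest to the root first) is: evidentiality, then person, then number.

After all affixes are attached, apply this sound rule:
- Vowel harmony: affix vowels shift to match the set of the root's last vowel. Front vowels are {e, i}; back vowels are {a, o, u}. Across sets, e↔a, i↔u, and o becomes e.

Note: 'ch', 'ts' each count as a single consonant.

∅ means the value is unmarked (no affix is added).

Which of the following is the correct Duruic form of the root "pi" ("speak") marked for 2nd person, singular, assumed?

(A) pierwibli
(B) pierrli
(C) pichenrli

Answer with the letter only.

B

Attach evidentiality assumed -er → pier.
Attach person 2nd person -r → pierr.
Attach number singular -li → pierrli.
Vowel harmony: no change.
So the correct form is pierrli, option (B).
(C) pichenrli is wrong: it uses witnessed instead of assumed for evidentiality.
(A) pierwibli is wrong: it uses 1st person instead of 2nd person for person.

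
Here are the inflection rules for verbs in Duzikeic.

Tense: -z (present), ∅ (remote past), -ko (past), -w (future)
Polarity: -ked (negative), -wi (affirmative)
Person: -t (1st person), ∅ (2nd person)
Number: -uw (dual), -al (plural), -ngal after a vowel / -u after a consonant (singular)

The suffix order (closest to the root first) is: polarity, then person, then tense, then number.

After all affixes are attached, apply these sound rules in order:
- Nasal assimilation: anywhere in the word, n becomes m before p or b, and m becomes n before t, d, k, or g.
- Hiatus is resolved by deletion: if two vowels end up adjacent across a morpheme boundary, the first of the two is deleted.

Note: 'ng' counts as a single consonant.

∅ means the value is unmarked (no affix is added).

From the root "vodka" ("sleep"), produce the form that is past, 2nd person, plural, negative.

vodkakedkal

Attach polarity negative -ked → vodkaked.
person = 2nd person: zero marking, form stays vodkaked.
Attach tense past -ko → vodkakedko.
Attach number plural -al → vodkakedkoal.
Nasal assimilation: no change.
Apply vowel deletion: vodkakedkoal → vodkakedkal.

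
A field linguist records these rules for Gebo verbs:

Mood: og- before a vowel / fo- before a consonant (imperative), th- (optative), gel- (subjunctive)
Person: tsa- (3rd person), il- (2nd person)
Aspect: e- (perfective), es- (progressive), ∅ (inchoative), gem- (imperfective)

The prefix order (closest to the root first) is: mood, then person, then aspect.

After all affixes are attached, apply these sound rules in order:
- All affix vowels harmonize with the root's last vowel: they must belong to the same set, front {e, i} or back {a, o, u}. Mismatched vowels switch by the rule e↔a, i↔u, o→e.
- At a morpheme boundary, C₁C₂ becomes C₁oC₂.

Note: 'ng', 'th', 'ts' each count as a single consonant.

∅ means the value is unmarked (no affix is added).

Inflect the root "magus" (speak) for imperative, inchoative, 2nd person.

ulofomagus

Attach mood imperative fo- (before consonant 'm') → fomagus.
Attach person 2nd person il- → ilfomagus.
aspect = inchoative: zero marking, form stays ilfomagus.
Apply vowel harmony: ilfomagus → ulfomagus.
Apply epenthesis: ulfomagus → ulofomagus.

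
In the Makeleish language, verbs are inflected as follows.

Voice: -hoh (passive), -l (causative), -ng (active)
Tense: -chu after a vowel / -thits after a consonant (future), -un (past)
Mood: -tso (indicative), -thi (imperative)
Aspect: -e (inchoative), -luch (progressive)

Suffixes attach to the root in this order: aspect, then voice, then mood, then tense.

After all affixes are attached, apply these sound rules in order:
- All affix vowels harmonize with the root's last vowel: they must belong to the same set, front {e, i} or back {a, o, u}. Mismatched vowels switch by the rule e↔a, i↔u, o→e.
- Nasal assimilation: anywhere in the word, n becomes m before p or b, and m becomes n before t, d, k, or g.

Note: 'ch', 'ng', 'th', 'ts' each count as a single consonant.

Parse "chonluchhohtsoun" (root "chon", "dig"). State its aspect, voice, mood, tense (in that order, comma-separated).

progressive, passive, indicative, past

Segment: chon-luch-hoh-tso-un.
aspect: -luch → progressive.
voice: -hoh → passive.
mood: -tso → indicative.
tense: -un → past.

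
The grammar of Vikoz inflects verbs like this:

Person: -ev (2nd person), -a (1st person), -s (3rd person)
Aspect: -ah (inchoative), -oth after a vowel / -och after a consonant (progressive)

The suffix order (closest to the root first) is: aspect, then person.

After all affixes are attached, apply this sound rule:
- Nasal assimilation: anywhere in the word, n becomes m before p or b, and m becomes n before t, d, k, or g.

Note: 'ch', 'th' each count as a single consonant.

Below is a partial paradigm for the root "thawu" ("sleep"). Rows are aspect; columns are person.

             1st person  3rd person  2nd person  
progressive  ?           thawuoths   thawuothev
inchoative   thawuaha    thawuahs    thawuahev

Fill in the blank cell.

Attach aspect progressive -oth (after vowel 'u') → thawuoth.
Attach person 1st person -a → thawuotha.
Nasal assimilation: no change.

thawuotha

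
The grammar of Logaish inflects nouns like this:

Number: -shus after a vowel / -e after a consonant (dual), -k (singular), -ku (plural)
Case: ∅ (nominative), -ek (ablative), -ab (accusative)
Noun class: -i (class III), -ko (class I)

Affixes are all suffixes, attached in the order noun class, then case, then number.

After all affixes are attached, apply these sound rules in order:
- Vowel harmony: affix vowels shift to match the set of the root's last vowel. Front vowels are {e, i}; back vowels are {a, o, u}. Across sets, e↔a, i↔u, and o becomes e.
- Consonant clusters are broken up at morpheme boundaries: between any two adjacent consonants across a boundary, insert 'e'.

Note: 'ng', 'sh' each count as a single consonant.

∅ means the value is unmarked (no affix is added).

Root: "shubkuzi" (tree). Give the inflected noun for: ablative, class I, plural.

shubkuzikeekeki

Attach noun class class I -ko → shubkuziko.
Attach case ablative -ek → shubkuzikoek.
Attach number plural -ku → shubkuzikoekku.
Apply vowel harmony: shubkuzikoekku → shubkuzikeekki.
Apply epenthesis: shubkuzikeekki → shubkuzikeekeki.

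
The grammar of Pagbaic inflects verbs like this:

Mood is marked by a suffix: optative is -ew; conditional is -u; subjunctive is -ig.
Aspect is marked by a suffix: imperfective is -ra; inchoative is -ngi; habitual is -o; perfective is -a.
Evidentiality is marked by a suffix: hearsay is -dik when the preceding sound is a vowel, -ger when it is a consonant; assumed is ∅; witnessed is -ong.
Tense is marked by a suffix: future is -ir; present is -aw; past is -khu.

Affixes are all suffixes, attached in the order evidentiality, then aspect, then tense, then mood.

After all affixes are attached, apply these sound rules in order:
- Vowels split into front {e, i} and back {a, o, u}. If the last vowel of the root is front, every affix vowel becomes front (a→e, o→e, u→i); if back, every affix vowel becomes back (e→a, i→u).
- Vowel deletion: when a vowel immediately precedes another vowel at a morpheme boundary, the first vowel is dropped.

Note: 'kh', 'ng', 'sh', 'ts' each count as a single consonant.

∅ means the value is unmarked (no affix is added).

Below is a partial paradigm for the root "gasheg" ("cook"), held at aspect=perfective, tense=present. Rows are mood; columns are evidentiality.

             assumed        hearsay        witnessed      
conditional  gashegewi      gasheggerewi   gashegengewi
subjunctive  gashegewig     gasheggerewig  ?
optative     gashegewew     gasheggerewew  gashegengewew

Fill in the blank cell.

gashegengewig

Attach evidentiality witnessed -ong → gashegong.
Attach aspect perfective -a → gashegonga.
Attach tense present -aw → gashegongaaw.
Attach mood subjunctive -ig → gashegongaawig.
Apply vowel harmony: gashegongaawig → gashegengeewig.
Apply vowel deletion: gashegengeewig → gashegengewig.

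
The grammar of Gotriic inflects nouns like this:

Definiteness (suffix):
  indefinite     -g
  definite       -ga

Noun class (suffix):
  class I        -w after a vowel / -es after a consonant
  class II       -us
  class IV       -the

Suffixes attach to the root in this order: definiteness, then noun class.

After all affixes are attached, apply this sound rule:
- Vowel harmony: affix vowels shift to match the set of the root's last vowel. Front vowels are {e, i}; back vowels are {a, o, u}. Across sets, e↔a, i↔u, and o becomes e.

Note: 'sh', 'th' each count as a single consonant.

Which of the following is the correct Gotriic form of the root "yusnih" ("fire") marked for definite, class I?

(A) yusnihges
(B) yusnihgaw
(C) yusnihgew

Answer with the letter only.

Attach definiteness definite -ga → yusnihga.
Attach noun class class I -w (after vowel 'a') → yusnihgaw.
Apply vowel harmony: yusnihgaw → yusnihgew.
So the correct form is yusnihgew, option (C).
(A) yusnihges is wrong: it uses indefinite instead of definite for definiteness.
(B) yusnihgaw is wrong: it fails to apply the sound rule(s).

C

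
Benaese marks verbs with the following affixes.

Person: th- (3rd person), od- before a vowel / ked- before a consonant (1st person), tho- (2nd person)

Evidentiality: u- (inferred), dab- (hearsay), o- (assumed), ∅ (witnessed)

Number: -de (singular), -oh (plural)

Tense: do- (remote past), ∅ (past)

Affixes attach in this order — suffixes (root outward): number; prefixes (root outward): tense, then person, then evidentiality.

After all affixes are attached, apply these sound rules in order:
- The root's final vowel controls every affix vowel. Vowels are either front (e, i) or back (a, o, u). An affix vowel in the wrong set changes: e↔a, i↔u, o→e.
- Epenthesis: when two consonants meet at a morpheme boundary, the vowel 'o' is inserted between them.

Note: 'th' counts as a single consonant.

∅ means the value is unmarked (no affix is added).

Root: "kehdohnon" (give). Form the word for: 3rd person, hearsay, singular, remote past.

dabothodokehdohnonoda

Attach tense remote past do- → dokehdohnon.
Attach person 3rd person th- → thdokehdohnon.
Attach number singular -de → thdokehdohnonde.
Attach evidentiality hearsay dab- → dabthdokehdohnonde.
Apply vowel harmony: dabthdokehdohnonde → dabthdokehdohnonda.
Apply epenthesis: dabthdokehdohnonda → dabothodokehdohnonoda.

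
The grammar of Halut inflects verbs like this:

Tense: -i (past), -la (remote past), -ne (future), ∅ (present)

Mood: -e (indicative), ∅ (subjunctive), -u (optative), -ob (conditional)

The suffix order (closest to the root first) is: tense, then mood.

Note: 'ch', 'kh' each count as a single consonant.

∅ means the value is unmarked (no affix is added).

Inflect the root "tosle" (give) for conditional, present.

tosleob

tense = present: zero marking, form stays tosle.
Attach mood conditional -ob → tosleob.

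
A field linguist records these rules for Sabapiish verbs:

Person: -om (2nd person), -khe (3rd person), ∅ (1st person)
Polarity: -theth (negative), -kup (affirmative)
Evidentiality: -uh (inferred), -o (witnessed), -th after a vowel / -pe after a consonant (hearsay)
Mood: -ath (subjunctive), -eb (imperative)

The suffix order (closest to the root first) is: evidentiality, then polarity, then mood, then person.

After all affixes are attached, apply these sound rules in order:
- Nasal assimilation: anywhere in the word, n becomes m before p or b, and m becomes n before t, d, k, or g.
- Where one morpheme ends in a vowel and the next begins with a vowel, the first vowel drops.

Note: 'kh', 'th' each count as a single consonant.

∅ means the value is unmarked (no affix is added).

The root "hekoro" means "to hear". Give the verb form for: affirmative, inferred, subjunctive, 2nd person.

hekoruhkupathom

Attach evidentiality inferred -uh → hekorouh.
Attach polarity affirmative -kup → hekorouhkup.
Attach mood subjunctive -ath → hekorouhkupath.
Attach person 2nd person -om → hekorouhkupathom.
Nasal assimilation: no change.
Apply vowel deletion: hekorouhkupathom → hekoruhkupathom.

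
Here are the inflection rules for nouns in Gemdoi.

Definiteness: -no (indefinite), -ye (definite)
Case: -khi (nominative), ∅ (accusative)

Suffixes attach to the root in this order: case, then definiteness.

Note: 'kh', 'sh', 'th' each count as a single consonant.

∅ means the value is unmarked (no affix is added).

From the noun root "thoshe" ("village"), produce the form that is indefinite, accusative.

case = accusative: zero marking, form stays thoshe.
Attach definiteness indefinite -no → thosheno.

thosheno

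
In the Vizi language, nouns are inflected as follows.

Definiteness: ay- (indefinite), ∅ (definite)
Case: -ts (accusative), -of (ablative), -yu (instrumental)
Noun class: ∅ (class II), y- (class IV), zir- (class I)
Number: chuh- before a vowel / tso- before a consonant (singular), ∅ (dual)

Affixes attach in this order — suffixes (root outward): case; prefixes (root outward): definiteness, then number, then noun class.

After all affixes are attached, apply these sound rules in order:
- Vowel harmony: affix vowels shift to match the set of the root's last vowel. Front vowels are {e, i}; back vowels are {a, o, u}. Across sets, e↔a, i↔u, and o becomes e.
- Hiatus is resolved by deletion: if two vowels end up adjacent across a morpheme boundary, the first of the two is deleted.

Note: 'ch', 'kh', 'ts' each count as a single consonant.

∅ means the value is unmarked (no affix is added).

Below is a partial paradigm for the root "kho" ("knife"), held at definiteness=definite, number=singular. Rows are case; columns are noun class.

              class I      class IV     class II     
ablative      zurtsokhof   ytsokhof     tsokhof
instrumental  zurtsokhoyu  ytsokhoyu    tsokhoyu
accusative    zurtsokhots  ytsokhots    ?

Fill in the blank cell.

Attach case accusative -ts → khots.
definiteness = definite: zero marking, form stays khots.
Attach number singular tso- (before consonant 'kh') → tsokhots.
noun class = class II: zero marking, form stays tsokhots.
Vowel harmony: no change.
Vowel deletion: no change.

tsokhots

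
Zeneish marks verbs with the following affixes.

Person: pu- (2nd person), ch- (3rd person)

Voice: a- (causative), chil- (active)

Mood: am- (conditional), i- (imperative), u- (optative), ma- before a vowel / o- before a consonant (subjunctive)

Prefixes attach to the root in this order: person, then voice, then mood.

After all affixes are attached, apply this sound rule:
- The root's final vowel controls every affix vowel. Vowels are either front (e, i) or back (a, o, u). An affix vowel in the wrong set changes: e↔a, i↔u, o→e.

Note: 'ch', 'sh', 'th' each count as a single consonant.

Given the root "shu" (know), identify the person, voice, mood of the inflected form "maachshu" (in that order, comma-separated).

3rd person, causative, subjunctive

Segment: ma-a-ch-shu.
person: ch- → 3rd person.
voice: a- → causative.
mood: ma/o- → subjunctive.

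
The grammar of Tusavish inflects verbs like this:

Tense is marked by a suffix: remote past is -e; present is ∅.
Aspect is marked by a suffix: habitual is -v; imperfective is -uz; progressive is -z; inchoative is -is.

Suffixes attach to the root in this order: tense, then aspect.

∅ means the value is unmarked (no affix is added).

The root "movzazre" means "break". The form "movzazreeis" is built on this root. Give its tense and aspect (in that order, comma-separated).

Segment: movzazre-e-is.
tense: -e → remote past.
aspect: -is → inchoative.

remote past, inchoative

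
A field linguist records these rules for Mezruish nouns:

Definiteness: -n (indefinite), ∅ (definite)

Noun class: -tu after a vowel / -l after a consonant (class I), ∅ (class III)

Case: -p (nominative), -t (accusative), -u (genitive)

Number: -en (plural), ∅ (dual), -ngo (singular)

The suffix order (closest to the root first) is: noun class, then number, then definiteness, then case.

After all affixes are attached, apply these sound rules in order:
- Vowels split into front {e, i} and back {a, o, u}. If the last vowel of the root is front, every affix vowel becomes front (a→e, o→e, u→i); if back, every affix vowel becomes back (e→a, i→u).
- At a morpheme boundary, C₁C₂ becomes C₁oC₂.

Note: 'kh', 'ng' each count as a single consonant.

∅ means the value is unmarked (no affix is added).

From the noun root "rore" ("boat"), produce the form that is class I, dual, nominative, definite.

Attach noun class class I -tu (after vowel 'e') → roretu.
number = dual: zero marking, form stays roretu.
definiteness = definite: zero marking, form stays roretu.
Attach case nominative -p → roretup.
Apply vowel harmony: roretup → roretip.
Epenthesis: no change.

roretip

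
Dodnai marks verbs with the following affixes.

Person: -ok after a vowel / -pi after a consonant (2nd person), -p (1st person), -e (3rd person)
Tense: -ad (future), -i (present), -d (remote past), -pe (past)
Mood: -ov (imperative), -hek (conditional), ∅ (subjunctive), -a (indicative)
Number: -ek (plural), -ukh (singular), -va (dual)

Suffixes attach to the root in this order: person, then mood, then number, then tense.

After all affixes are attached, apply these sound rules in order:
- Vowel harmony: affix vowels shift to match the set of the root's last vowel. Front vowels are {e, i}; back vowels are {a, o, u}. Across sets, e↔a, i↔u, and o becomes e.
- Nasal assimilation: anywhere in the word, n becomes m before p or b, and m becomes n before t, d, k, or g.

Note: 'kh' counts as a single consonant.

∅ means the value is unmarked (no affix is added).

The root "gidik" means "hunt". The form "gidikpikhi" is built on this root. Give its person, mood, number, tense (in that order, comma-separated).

Segment: gidik-p-ukh-i.
person: -p → 1st person.
mood: ∅ → subjunctive.
number: -ukh → singular.
tense: -i → present.

1st person, subjunctive, singular, present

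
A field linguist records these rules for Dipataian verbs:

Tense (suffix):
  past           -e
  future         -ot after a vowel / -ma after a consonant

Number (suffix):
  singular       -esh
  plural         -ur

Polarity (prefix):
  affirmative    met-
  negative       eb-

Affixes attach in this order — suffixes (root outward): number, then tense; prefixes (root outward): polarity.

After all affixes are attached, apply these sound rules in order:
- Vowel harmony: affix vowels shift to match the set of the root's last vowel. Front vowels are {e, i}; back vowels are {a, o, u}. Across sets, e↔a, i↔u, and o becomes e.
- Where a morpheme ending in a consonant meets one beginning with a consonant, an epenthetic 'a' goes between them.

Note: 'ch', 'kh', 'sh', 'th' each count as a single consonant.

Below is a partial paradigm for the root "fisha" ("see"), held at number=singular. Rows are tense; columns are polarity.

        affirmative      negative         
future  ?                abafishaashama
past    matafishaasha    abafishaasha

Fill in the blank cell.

Attach number singular -esh → fishaesh.
Attach tense future -ma (after consonant 'sh') → fishaeshma.
Attach polarity affirmative met- → metfishaeshma.
Apply vowel harmony: metfishaeshma → matfishaashma.
Apply epenthesis: matfishaashma → matafishaashama.

matafishaashama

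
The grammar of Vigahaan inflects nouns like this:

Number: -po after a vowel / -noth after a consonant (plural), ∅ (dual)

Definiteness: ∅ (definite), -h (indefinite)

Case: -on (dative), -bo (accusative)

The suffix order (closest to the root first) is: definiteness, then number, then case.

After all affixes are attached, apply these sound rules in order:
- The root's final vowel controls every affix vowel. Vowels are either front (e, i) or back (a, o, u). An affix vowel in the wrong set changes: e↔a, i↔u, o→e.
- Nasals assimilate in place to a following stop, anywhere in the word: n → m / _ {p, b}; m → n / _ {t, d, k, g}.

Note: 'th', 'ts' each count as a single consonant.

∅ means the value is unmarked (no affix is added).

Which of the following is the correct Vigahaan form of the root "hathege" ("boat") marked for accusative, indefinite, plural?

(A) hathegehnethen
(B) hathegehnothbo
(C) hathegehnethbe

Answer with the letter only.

Attach definiteness indefinite -h → hathegeh.
Attach number plural -noth (after consonant 'h') → hathegehnoth.
Attach case accusative -bo → hathegehnothbo.
Apply vowel harmony: hathegehnothbo → hathegehnethbe.
Nasal assimilation: no change.
So the correct form is hathegehnethbe, option (C).
(B) hathegehnothbo is wrong: it fails to apply the sound rule(s).
(A) hathegehnethen is wrong: it uses dative instead of accusative for case.

C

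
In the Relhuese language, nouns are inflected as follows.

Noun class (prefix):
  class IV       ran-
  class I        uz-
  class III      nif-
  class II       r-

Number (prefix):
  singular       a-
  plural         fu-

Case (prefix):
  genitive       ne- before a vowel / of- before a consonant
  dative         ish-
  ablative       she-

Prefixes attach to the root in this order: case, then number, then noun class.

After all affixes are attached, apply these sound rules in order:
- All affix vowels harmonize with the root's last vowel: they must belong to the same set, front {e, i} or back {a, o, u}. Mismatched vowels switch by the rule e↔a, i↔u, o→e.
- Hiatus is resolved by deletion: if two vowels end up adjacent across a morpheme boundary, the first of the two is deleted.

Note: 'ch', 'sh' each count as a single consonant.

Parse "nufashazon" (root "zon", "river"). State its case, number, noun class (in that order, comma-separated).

ablative, singular, class III

Segment: nif-a-she-zon.
case: she- → ablative.
number: a- → singular.
noun class: nif- → class III.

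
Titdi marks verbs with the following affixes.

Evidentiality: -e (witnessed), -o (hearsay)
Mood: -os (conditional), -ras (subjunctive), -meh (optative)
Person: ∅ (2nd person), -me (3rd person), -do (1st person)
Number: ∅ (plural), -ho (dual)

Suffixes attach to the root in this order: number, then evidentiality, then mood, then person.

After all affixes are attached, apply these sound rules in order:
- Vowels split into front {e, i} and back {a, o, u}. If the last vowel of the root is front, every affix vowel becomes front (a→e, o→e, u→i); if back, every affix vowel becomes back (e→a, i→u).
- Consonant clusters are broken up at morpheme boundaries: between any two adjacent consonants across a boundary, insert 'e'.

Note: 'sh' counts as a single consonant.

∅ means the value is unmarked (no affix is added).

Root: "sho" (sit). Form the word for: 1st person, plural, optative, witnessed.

shoamahedo

number = plural: zero marking, form stays sho.
Attach evidentiality witnessed -e → shoe.
Attach mood optative -meh → shoemeh.
Attach person 1st person -do → shoemehdo.
Apply vowel harmony: shoemehdo → shoamahdo.
Apply epenthesis: shoamahdo → shoamahedo.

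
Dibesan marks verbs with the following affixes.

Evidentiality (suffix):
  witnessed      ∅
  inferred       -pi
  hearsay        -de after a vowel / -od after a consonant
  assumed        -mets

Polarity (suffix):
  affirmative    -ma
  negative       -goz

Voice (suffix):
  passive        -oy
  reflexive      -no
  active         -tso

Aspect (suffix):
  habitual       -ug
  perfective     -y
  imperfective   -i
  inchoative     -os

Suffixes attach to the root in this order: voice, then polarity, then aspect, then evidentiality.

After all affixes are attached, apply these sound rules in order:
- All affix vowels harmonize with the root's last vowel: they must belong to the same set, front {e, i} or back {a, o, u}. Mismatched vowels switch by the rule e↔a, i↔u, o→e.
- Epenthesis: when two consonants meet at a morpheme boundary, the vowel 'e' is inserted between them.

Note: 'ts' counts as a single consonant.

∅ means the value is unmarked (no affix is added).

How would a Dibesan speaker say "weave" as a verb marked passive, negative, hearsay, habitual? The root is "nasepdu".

Attach voice passive -oy → nasepduoy.
Attach polarity negative -goz → nasepduoygoz.
Attach aspect habitual -ug → nasepduoygozug.
Attach evidentiality hearsay -od (after consonant 'g') → nasepduoygozugod.
Vowel harmony: no change.
Apply epenthesis: nasepduoygozugod → nasepduoyegozugod.

nasepduoyegozugod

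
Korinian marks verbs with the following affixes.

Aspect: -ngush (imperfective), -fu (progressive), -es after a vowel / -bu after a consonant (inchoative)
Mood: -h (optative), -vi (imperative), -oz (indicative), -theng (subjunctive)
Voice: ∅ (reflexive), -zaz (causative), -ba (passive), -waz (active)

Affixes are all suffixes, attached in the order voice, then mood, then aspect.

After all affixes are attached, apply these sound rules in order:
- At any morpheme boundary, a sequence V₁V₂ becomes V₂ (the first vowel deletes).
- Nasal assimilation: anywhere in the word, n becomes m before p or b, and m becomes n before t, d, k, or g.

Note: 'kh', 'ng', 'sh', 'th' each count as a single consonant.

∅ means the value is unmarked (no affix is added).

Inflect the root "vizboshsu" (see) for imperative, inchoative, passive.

vizboshsubaves

Attach voice passive -ba → vizboshsuba.
Attach mood imperative -vi → vizboshsubavi.
Attach aspect inchoative -es (after vowel 'i') → vizboshsubavies.
Apply vowel deletion: vizboshsubavies → vizboshsubaves.
Nasal assimilation: no change.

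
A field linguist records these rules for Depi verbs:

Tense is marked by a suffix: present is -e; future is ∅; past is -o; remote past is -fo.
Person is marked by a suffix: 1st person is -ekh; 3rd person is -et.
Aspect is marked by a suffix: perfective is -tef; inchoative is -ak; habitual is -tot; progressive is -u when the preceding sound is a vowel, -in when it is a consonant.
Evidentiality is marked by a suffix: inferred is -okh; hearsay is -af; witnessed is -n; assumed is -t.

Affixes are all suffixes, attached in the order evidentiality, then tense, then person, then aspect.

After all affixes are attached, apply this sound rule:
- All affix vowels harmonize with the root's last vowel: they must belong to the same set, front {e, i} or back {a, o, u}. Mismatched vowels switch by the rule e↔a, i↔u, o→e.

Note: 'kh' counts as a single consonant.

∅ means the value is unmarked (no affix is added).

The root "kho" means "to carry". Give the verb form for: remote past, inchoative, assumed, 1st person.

Attach evidentiality assumed -t → khot.
Attach tense remote past -fo → khotfo.
Attach person 1st person -ekh → khotfoekh.
Attach aspect inchoative -ak → khotfoekhak.
Apply vowel harmony: khotfoekhak → khotfoakhak.

khotfoakhak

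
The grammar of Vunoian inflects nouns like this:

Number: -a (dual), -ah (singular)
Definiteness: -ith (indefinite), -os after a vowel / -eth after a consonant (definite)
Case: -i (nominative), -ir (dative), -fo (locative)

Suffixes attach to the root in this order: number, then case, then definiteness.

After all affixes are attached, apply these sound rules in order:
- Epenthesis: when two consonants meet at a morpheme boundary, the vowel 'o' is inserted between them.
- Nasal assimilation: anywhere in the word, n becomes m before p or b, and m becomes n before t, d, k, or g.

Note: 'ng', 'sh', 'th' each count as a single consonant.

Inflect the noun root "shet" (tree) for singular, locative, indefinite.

Attach number singular -ah → shetah.
Attach case locative -fo → shetahfo.
Attach definiteness indefinite -ith → shetahfoith.
Apply epenthesis: shetahfoith → shetahofoith.
Nasal assimilation: no change.

shetahofoith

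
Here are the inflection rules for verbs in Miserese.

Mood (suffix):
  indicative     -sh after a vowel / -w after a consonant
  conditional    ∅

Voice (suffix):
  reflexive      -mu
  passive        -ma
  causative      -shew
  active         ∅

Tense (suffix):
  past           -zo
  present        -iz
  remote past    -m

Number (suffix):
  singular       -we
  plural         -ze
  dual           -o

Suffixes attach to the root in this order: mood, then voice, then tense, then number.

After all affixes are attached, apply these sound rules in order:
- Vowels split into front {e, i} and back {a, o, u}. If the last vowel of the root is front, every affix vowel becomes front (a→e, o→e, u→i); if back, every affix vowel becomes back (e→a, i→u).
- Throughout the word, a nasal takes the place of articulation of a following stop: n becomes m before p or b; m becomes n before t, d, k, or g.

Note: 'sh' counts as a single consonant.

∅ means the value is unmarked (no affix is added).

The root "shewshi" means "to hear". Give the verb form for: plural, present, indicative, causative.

Attach mood indicative -sh (after vowel 'i') → shewshish.
Attach voice causative -shew → shewshishshew.
Attach tense present -iz → shewshishshewiz.
Attach number plural -ze → shewshishshewizze.
Vowel harmony: no change.
Nasal assimilation: no change.

shewshishshewizze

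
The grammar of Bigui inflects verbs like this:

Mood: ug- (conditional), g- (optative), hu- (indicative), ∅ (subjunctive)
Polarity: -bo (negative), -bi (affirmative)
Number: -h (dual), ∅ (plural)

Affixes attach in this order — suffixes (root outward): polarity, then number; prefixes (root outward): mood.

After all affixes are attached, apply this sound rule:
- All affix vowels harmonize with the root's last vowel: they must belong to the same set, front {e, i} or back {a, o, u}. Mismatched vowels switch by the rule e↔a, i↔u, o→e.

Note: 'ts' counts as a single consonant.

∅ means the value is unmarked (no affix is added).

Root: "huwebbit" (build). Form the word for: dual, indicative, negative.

hihuwebbitbeh

Attach polarity negative -bo → huwebbitbo.
Attach mood indicative hu- → huhuwebbitbo.
Attach number dual -h → huhuwebbitboh.
Apply vowel harmony: huhuwebbitboh → hihuwebbitbeh.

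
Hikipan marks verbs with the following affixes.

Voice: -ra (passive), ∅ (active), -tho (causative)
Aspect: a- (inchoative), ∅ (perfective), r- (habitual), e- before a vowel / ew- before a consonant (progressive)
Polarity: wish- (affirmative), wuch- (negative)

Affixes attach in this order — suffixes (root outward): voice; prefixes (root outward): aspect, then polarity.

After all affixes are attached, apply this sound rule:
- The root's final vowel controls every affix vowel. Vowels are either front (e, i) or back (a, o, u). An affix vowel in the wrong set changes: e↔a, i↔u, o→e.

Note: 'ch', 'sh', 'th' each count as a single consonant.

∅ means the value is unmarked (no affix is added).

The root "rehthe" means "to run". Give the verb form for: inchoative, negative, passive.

wicherehthere

Attach aspect inchoative a- → arehthe.
Attach polarity negative wuch- → wucharehthe.
Attach voice passive -ra → wucharehthera.
Apply vowel harmony: wucharehthera → wicherehthere.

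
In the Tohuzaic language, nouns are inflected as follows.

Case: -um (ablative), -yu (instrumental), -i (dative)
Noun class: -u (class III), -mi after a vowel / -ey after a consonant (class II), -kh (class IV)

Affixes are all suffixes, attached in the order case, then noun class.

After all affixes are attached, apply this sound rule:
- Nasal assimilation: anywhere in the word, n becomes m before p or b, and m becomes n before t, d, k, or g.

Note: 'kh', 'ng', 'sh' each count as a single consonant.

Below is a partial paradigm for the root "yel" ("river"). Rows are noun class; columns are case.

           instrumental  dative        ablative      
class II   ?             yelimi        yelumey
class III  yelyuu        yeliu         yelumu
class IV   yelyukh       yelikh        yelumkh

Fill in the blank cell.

Attach case instrumental -yu → yelyu.
Attach noun class class II -mi (after vowel 'u') → yelyumi.
Nasal assimilation: no change.

yelyumi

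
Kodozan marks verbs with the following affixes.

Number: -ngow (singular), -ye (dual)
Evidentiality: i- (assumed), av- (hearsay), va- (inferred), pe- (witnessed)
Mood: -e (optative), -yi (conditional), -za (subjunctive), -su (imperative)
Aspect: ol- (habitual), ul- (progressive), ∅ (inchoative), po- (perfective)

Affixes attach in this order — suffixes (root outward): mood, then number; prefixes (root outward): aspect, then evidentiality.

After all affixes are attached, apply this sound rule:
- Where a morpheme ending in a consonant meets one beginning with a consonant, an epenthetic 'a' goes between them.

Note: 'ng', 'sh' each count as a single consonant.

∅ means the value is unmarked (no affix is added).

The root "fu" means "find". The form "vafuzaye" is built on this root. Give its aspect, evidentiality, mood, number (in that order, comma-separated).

inchoative, inferred, subjunctive, dual

Segment: va-fu-za-ye.
aspect: ∅ → inchoative.
evidentiality: va- → inferred.
mood: -za → subjunctive.
number: -ye → dual.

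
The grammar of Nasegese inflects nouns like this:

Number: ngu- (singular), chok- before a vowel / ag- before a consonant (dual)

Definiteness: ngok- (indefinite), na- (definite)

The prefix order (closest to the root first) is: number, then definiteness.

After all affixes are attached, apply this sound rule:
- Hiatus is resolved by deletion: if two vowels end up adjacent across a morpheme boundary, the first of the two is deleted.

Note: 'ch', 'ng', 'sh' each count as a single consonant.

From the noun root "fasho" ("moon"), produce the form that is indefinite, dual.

Attach number dual ag- (before consonant 'f') → agfasho.
Attach definiteness indefinite ngok- → ngokagfasho.
Vowel deletion: no change.

ngokagfasho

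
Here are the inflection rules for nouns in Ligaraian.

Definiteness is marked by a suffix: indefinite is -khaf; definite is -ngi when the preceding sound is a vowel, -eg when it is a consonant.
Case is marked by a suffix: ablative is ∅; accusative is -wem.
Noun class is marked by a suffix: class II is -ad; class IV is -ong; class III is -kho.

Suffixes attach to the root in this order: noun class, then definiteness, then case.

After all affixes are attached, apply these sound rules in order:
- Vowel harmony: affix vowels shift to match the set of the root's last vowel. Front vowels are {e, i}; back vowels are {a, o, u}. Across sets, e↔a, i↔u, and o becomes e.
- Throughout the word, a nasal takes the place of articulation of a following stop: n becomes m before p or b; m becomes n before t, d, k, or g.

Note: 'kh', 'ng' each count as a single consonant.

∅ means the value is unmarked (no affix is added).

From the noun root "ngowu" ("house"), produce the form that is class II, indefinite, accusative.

Attach noun class class II -ad → ngowuad.
Attach definiteness indefinite -khaf → ngowuadkhaf.
Attach case accusative -wem → ngowuadkhafwem.
Apply vowel harmony: ngowuadkhafwem → ngowuadkhafwam.
Nasal assimilation: no change.

ngowuadkhafwam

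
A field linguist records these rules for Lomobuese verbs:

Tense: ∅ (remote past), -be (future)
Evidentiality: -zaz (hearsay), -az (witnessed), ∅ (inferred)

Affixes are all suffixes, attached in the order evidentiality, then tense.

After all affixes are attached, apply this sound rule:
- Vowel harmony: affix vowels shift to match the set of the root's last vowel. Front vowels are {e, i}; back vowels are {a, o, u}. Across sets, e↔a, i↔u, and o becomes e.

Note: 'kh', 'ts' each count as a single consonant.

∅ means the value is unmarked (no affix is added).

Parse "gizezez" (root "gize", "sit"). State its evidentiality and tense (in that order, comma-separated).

hearsay, remote past

Segment: gize-zaz.
evidentiality: -zaz → hearsay.
tense: ∅ → remote past.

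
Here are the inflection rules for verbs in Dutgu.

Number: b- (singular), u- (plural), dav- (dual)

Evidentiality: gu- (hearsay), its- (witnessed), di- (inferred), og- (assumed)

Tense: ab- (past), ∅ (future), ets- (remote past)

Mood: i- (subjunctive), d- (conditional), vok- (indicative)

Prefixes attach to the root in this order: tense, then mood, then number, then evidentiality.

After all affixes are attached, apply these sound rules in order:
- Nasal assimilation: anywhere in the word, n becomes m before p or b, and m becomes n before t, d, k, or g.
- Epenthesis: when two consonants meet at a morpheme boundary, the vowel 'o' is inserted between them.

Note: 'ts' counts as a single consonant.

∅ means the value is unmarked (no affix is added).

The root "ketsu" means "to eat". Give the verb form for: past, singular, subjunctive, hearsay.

gubiaboketsu

Attach tense past ab- → abketsu.
Attach mood subjunctive i- → iabketsu.
Attach number singular b- → biabketsu.
Attach evidentiality hearsay gu- → gubiabketsu.
Nasal assimilation: no change.
Apply epenthesis: gubiabketsu → gubiaboketsu.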